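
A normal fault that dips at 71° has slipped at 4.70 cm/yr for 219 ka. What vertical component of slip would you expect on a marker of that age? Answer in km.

dip-slip = rate × time = 4.70 cm/yr × 219 ka = 10290 m
throw = dip-slip × sin(dip) = 10290 × sin(71°) = 9730 m = 9.73 km

9.73 km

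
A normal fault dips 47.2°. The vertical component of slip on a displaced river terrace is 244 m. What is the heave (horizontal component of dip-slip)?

226 m

heave = throw / tan(dip) = 244 / tan(47.2°) = 226 m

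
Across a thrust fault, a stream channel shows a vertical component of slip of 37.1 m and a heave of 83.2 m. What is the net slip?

91.1 m

net slip = √(throw² + heave²) = √(37.1² + 83.2²) = 91.1 m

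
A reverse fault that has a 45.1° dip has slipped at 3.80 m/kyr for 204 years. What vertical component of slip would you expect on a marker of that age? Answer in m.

dip-slip = rate × time = 3.80 m/kyr × 204 years = 0.7752 m
throw = dip-slip × sin(dip) = 0.7752 × sin(45.1°) = 0.549 m

0.549 m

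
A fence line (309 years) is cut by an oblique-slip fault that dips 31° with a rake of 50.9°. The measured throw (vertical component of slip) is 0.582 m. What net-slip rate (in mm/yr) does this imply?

4.71 mm/yr

dip-slip = throw / sin(dip) = 0.582 / sin(31°) = 1.130 m
net slip = dip-slip / sin(rake) = 1.130 / sin(50.9°) = 1.456 m
rate = 1.456 m / 309 years = 0.00471 m/yr = 4.71 mm/yr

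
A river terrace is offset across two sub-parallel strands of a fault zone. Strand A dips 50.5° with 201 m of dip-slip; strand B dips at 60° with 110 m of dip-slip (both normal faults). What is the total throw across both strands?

throw_A = 201 × sin(50.5°) = 155.1 m
throw_B = 110 × sin(60°) = 95.26 m
total = 155.1 + 95.26 = 250 m

250 m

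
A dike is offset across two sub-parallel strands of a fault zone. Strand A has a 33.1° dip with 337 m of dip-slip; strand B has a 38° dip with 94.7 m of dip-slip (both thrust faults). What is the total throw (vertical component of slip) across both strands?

242 m

throw_A = 337 × sin(33.1°) = 184 m
throw_B = 94.7 × sin(38°) = 58.30 m
total = 184 + 58.30 = 242 m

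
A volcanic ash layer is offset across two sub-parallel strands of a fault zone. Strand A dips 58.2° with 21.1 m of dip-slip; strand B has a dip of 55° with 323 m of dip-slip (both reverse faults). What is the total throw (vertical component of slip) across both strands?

283 m

throw_A = 21.1 × sin(58.2°) = 17.93 m
throw_B = 323 × sin(55°) = 264.6 m
total = 17.93 + 264.6 = 283 m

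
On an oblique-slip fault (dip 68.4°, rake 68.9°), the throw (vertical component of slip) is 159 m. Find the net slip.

dip-slip = throw / sin(dip) = 159 / sin(68.4°) = 171 m
net slip = dip-slip / sin(rake) = 171 / sin(68.9°) = 183 m

183 m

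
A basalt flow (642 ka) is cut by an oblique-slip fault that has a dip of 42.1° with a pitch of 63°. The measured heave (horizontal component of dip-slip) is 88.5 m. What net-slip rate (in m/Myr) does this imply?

dip-slip = heave / cos(dip) = 88.5 / cos(42.1°) = 119.3 m
net slip = dip-slip / sin(rake) = 119.3 / sin(63°) = 133.9 m
rate = 133.9 m / 642 ka = 0.000209 m/yr = 209 m/Myr

209 m/Myr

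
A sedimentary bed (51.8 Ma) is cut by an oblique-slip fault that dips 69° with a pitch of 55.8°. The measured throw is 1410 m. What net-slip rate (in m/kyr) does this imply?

0.0353 m/kyr

dip-slip = throw / sin(dip) = 1410 / sin(69°) = 1510 m
net slip = dip-slip / sin(rake) = 1510 / sin(55.8°) = 1826 m
rate = 1826 m / 51.8 Ma = 0.0000353 m/yr = 0.0353 m/kyr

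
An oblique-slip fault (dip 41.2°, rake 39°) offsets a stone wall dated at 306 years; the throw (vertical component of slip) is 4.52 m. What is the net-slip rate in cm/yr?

dip-slip = throw / sin(dip) = 4.52 / sin(41.2°) = 6.862 m
net slip = dip-slip / sin(rake) = 6.862 / sin(39°) = 10.90 m
rate = 10.90 m / 306 years = 0.0356 m/yr = 3.56 cm/yr

3.56 cm/yr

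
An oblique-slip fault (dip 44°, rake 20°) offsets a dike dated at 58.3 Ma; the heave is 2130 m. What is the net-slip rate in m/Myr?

148 m/Myr

dip-slip = heave / cos(dip) = 2130 / cos(44°) = 2961 m
net slip = dip-slip / sin(rake) = 2961 / sin(20°) = 8658 m
rate = 8658 m / 58.3 Ma = 0.000148 m/yr = 148 m/Myr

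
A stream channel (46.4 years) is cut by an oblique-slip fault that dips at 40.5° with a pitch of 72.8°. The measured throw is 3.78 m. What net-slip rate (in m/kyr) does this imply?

131 m/kyr

dip-slip = throw / sin(dip) = 3.78 / sin(40.5°) = 5.820 m
net slip = dip-slip / sin(rake) = 5.820 / sin(72.8°) = 6.093 m
rate = 6.093 m / 46.4 years = 0.131 m/yr = 131 m/kyr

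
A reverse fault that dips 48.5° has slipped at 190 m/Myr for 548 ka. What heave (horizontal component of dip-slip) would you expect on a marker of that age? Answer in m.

dip-slip = rate × time = 190 m/Myr × 548 ka = 104.1 m
heave = dip-slip × cos(dip) = 104.1 × cos(48.5°) = 69 m

69 m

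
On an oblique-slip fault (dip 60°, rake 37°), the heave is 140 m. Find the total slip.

dip-slip = heave / cos(dip) = 140 / cos(60°) = 280 m
net slip = dip-slip / sin(rake) = 280 / sin(37°) = 465 m

465 m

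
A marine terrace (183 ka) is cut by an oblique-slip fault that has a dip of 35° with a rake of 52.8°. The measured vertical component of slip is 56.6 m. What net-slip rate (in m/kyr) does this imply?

dip-slip = throw / sin(dip) = 56.6 / sin(35°) = 98.68 m
net slip = dip-slip / sin(rake) = 98.68 / sin(52.8°) = 123.9 m
rate = 123.9 m / 183 ka = 0.000677 m/yr = 0.677 m/kyr

0.677 m/kyr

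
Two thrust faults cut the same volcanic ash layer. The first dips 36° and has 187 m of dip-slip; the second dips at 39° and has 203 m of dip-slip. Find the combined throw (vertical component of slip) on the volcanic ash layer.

238 m

throw_A = 187 × sin(36°) = 109.9 m
throw_B = 203 × sin(39°) = 127.8 m
total = 109.9 + 127.8 = 238 m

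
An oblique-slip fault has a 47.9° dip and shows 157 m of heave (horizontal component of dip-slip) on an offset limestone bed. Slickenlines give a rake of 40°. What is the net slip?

364 m

dip-slip = heave / cos(dip) = 157 / cos(47.9°) = 234.2 m
net slip = dip-slip / sin(rake) = 234.2 / sin(40°) = 364 m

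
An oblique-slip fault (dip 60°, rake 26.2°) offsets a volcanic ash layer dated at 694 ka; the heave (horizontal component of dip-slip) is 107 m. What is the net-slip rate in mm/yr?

dip-slip = heave / cos(dip) = 107 / cos(60°) = 214 m
net slip = dip-slip / sin(rake) = 214 / sin(26.2°) = 484.7 m
rate = 484.7 m / 694 ka = 0.000698 m/yr = 0.698 mm/yr

0.698 mm/yr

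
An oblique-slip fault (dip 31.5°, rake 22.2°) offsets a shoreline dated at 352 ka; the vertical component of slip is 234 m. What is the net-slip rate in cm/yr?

0.337 cm/yr

dip-slip = throw / sin(dip) = 234 / sin(31.5°) = 447.8 m
net slip = dip-slip / sin(rake) = 447.8 / sin(22.2°) = 1185 m
rate = 1185 m / 352 ka = 0.00337 m/yr = 0.337 cm/yr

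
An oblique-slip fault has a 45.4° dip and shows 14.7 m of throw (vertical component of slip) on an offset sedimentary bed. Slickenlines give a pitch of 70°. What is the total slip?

22 m

dip-slip = throw / sin(dip) = 14.7 / sin(45.4°) = 20.65 m
net slip = dip-slip / sin(rake) = 20.65 / sin(70°) = 22 m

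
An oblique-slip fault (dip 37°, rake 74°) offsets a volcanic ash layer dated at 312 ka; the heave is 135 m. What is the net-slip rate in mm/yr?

0.564 mm/yr

dip-slip = heave / cos(dip) = 135 / cos(37°) = 169 m
net slip = dip-slip / sin(rake) = 169 / sin(74°) = 175.9 m
rate = 175.9 m / 312 ka = 0.000564 m/yr = 0.564 mm/yr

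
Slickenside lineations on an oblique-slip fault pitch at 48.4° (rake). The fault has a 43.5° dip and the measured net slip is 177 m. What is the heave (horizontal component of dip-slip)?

dip-slip = net slip × sin(rake) = 177 m × sin(48.4°) = 132.4 m
heave = dip-slip × cos(dip) = 132.4 × cos(43.5°) = 96 m

96 m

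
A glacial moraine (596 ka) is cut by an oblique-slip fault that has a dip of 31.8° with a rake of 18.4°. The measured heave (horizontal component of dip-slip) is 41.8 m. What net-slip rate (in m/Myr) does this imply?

dip-slip = heave / cos(dip) = 41.8 / cos(31.8°) = 49.18 m
net slip = dip-slip / sin(rake) = 49.18 / sin(18.4°) = 155.8 m
rate = 155.8 m / 596 ka = 0.000261 m/yr = 261 m/Myr

261 m/Myr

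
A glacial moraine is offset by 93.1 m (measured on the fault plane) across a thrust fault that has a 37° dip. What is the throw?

throw = dip-slip × sin(dip) = 93.1 m × sin(37°) = 56 m

56 m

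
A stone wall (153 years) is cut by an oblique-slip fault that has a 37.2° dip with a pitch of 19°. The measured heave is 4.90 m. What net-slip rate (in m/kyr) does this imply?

dip-slip = heave / cos(dip) = 4.90 / cos(37.2°) = 6.152 m
net slip = dip-slip / sin(rake) = 6.152 / sin(19°) = 18.90 m
rate = 18.90 m / 153 years = 0.123 m/yr = 123 m/kyr

123 m/kyr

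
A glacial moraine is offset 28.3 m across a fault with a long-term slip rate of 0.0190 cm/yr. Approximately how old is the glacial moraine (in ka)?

age = offset / rate = 28.3 m / (0.0190 cm/yr) = 149000 yr = 149 ka

149 ka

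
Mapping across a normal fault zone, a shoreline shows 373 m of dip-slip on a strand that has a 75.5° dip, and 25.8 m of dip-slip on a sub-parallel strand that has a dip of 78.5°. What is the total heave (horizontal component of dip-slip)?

heave_A = 373 × cos(75.5°) = 93.39 m
heave_B = 25.8 × cos(78.5°) = 5.144 m
total = 93.39 + 5.144 = 98.5 m

98.5 m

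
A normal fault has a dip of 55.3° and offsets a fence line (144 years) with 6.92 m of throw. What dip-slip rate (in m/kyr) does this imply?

dip-slip = throw / sin(dip) = 6.92 m / sin(55.3°) = 8.417 m
rate = 8.417 m / 144 years = 0.0585 m/yr = 58.5 m/kyr

58.5 m/kyr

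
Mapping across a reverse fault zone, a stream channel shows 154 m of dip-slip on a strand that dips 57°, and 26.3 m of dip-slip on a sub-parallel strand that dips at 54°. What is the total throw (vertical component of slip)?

150 m

throw_A = 154 × sin(57°) = 129.2 m
throw_B = 26.3 × sin(54°) = 21.28 m
total = 129.2 + 21.28 = 150 m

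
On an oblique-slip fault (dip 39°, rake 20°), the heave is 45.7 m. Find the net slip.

dip-slip = heave / cos(dip) = 45.7 / cos(39°) = 58.80 m
net slip = dip-slip / sin(rake) = 58.80 / sin(20°) = 172 m

172 m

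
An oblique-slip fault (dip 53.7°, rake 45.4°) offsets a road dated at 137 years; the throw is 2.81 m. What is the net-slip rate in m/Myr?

dip-slip = throw / sin(dip) = 2.81 / sin(53.7°) = 3.487 m
net slip = dip-slip / sin(rake) = 3.487 / sin(45.4°) = 4.897 m
rate = 4.897 m / 137 years = 0.0357 m/yr = 35700 m/Myr

35700 m/Myr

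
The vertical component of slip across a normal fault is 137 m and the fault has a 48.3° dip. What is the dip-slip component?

183 m

dip-slip = throw / sin(dip) = 137 / sin(48.3°) = 183 m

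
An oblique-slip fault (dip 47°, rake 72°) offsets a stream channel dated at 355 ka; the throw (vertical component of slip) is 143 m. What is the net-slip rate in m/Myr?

dip-slip = throw / sin(dip) = 143 / sin(47°) = 195.5 m
net slip = dip-slip / sin(rake) = 195.5 / sin(72°) = 205.6 m
rate = 205.6 m / 355 ka = 0.000579 m/yr = 579 m/Myr

579 m/Myr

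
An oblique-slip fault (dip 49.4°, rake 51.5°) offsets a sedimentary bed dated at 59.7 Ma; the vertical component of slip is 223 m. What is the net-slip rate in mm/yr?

0.00629 mm/yr

dip-slip = throw / sin(dip) = 223 / sin(49.4°) = 293.7 m
net slip = dip-slip / sin(rake) = 293.7 / sin(51.5°) = 375.3 m
rate = 375.3 m / 59.7 Ma = 0.00000629 m/yr = 0.00629 mm/yr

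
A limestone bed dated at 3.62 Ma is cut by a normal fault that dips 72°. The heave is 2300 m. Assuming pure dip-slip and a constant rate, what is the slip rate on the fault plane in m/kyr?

dip-slip = heave / cos(dip) = 2300 m / cos(72°) = 7443 m
rate = 7443 m / 3.62 Ma = 0.00206 m/yr = 2.06 m/kyr

2.06 m/kyr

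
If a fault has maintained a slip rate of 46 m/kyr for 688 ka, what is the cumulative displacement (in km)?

slip = rate × time = 46 m/kyr × 688 ka = 31600 m = 31.6 km

31.6 km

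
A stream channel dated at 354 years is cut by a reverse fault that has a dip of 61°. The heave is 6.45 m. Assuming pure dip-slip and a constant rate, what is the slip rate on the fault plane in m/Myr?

37600 m/Myr

dip-slip = heave / cos(dip) = 6.45 m / cos(61°) = 13.30 m
rate = 13.30 m / 354 years = 0.0376 m/yr = 37600 m/Myr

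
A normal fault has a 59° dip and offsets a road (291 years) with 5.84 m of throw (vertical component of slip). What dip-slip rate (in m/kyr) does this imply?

23.4 m/kyr

dip-slip = throw / sin(dip) = 5.84 m / sin(59°) = 6.813 m
rate = 6.813 m / 291 years = 0.0234 m/yr = 23.4 m/kyr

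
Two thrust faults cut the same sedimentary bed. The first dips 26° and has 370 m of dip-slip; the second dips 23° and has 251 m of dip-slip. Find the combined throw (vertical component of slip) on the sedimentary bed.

260 m

throw_A = 370 × sin(26°) = 162.2 m
throw_B = 251 × sin(23°) = 98.07 m
total = 162.2 + 98.07 = 260 m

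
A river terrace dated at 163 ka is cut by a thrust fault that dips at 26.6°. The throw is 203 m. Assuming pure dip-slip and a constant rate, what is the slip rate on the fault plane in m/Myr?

2780 m/Myr

dip-slip = throw / sin(dip) = 203 m / sin(26.6°) = 453.4 m
rate = 453.4 m / 163 ka = 0.00278 m/yr = 2780 m/Myr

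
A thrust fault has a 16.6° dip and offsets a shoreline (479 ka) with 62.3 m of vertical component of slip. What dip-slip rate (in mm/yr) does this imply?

dip-slip = throw / sin(dip) = 62.3 m / sin(16.6°) = 218.1 m
rate = 218.1 m / 479 ka = 0.000455 m/yr = 0.455 mm/yr

0.455 mm/yr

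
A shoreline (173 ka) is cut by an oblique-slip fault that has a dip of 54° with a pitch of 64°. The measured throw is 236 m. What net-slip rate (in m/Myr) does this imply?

1880 m/Myr

dip-slip = throw / sin(dip) = 236 / sin(54°) = 291.7 m
net slip = dip-slip / sin(rake) = 291.7 / sin(64°) = 324.6 m
rate = 324.6 m / 173 ka = 0.00188 m/yr = 1880 m/Myr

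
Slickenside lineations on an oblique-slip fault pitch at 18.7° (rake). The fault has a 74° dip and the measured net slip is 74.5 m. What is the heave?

6.58 m

dip-slip = net slip × sin(rake) = 74.5 m × sin(18.7°) = 23.89 m
heave = dip-slip × cos(dip) = 23.89 × cos(74°) = 6.58 m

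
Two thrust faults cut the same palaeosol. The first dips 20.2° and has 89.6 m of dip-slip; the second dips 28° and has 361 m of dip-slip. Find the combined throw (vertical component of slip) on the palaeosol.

throw_A = 89.6 × sin(20.2°) = 30.94 m
throw_B = 361 × sin(28°) = 169.5 m
total = 30.94 + 169.5 = 200 m

200 m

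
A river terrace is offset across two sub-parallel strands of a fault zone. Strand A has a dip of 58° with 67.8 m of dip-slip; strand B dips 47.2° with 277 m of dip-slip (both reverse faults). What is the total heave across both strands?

heave_A = 67.8 × cos(58°) = 35.93 m
heave_B = 277 × cos(47.2°) = 188.2 m
total = 35.93 + 188.2 = 224 m

224 m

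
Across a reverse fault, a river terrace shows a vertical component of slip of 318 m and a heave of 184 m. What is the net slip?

net slip = √(throw² + heave²) = √(318² + 184²) = 367 m

367 m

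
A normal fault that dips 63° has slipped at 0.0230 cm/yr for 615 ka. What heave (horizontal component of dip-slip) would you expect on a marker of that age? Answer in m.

dip-slip = rate × time = 0.0230 cm/yr × 615 ka = 141.5 m
heave = dip-slip × cos(dip) = 141.5 × cos(63°) = 64.2 m

64.2 m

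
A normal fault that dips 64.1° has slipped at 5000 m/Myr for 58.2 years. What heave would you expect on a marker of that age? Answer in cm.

12.7 cm

dip-slip = rate × time = 5000 m/Myr × 58.2 years = 0.2910 m
heave = dip-slip × cos(dip) = 0.2910 × cos(64.1°) = 0.127 m = 12.7 cm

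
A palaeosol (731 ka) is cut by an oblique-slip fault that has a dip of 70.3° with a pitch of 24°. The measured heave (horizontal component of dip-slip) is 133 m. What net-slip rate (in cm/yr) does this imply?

dip-slip = heave / cos(dip) = 133 / cos(70.3°) = 394.5 m
net slip = dip-slip / sin(rake) = 394.5 / sin(24°) = 970 m
rate = 970 m / 731 ka = 0.00133 m/yr = 0.133 cm/yr

0.133 cm/yr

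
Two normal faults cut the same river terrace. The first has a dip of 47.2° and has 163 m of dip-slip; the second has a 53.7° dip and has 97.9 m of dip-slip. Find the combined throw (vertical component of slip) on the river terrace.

198 m

throw_A = 163 × sin(47.2°) = 119.6 m
throw_B = 97.9 × sin(53.7°) = 78.90 m
total = 119.6 + 78.90 = 198 m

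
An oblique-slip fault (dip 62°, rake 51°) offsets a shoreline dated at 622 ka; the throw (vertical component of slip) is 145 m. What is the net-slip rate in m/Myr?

340 m/Myr

dip-slip = throw / sin(dip) = 145 / sin(62°) = 164.2 m
net slip = dip-slip / sin(rake) = 164.2 / sin(51°) = 211.3 m
rate = 211.3 m / 622 ka = 0.000340 m/yr = 340 m/Myr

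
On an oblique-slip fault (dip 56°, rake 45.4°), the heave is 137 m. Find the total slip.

344 m

dip-slip = heave / cos(dip) = 137 / cos(56°) = 245 m
net slip = dip-slip / sin(rake) = 245 / sin(45.4°) = 344 m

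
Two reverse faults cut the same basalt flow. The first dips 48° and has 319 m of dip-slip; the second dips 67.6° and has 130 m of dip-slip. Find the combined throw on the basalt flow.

throw_A = 319 × sin(48°) = 237.1 m
throw_B = 130 × sin(67.6°) = 120.2 m
total = 237.1 + 120.2 = 357 m

357 m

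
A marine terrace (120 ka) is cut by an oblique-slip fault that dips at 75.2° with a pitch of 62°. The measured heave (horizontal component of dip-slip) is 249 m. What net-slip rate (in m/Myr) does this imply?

dip-slip = heave / cos(dip) = 249 / cos(75.2°) = 974.8 m
net slip = dip-slip / sin(rake) = 974.8 / sin(62°) = 1104 m
rate = 1104 m / 120 ka = 0.00920 m/yr = 9200 m/Myr

9200 m/Myr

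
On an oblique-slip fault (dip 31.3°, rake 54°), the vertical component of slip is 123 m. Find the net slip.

293 m

dip-slip = throw / sin(dip) = 123 / sin(31.3°) = 236.8 m
net slip = dip-slip / sin(rake) = 236.8 / sin(54°) = 293 m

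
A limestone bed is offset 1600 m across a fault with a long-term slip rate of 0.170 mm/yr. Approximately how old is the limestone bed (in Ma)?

age = offset / rate = 1600 m / (0.170 mm/yr) = 9.41e+06 yr = 9.41 Ma

9.41 Ma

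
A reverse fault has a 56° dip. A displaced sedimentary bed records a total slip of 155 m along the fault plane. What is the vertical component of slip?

129 m

throw = dip-slip × sin(dip) = 155 m × sin(56°) = 129 m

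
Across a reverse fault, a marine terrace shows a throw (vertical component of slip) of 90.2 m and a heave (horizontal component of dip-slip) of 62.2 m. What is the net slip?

110 m

net slip = √(throw² + heave²) = √(90.2² + 62.2²) = 110 m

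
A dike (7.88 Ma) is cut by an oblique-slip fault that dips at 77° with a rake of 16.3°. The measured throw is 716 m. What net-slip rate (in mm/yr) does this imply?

dip-slip = throw / sin(dip) = 716 / sin(77°) = 734.8 m
net slip = dip-slip / sin(rake) = 734.8 / sin(16.3°) = 2618 m
rate = 2618 m / 7.88 Ma = 0.000332 m/yr = 0.332 mm/yr

0.332 mm/yr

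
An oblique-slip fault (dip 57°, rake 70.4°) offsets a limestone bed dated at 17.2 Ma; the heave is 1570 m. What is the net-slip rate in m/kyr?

0.178 m/kyr

dip-slip = heave / cos(dip) = 1570 / cos(57°) = 2883 m
net slip = dip-slip / sin(rake) = 2883 / sin(70.4°) = 3060 m
rate = 3060 m / 17.2 Ma = 0.000178 m/yr = 0.178 m/kyr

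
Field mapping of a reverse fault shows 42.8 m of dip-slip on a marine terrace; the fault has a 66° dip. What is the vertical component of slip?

39.1 m

throw = dip-slip × sin(dip) = 42.8 m × sin(66°) = 39.1 m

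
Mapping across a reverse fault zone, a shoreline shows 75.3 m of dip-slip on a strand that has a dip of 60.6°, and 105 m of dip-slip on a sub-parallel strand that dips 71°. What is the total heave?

heave_A = 75.3 × cos(60.6°) = 36.97 m
heave_B = 105 × cos(71°) = 34.18 m
total = 36.97 + 34.18 = 71.1 m

71.1 m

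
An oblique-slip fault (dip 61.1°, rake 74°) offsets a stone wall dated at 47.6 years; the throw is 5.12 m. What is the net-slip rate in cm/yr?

12.8 cm/yr

dip-slip = throw / sin(dip) = 5.12 / sin(61.1°) = 5.848 m
net slip = dip-slip / sin(rake) = 5.848 / sin(74°) = 6.084 m
rate = 6.084 m / 47.6 years = 0.128 m/yr = 12.8 cm/yr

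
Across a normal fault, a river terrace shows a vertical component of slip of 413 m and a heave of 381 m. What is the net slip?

net slip = √(throw² + heave²) = √(413² + 381²) = 562 m

562 m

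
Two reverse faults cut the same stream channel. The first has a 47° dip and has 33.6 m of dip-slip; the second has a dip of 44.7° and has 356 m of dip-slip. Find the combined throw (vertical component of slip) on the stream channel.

throw_A = 33.6 × sin(47°) = 24.57 m
throw_B = 356 × sin(44.7°) = 250.4 m
total = 24.57 + 250.4 = 275 m

275 m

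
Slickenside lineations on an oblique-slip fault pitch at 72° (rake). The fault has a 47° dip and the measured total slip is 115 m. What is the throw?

dip-slip = net slip × sin(rake) = 115 m × sin(72°) = 109.4 m
throw = dip-slip × sin(dip) = 109.4 × sin(47°) = 80 m

80 m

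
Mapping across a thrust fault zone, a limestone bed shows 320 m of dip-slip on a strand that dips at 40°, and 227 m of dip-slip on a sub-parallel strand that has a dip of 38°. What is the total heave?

424 m

heave_A = 320 × cos(40°) = 245.1 m
heave_B = 227 × cos(38°) = 178.9 m
total = 245.1 + 178.9 = 424 m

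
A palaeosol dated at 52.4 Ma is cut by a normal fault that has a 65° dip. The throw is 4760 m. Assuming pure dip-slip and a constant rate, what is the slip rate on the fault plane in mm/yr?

0.100 mm/yr

dip-slip = throw / sin(dip) = 4760 m / sin(65°) = 5252 m
rate = 5252 m / 52.4 Ma = 0.000100 m/yr = 0.100 mm/yr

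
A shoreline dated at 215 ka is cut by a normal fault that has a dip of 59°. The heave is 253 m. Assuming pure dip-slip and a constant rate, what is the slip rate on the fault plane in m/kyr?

dip-slip = heave / cos(dip) = 253 m / cos(59°) = 491.2 m
rate = 491.2 m / 215 ka = 0.00228 m/yr = 2.28 m/kyr

2.28 m/kyr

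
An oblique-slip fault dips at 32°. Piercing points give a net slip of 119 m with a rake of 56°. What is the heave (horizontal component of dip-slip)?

83.7 m

dip-slip = net slip × sin(rake) = 119 m × sin(56°) = 98.66 m
heave = dip-slip × cos(dip) = 98.66 × cos(32°) = 83.7 m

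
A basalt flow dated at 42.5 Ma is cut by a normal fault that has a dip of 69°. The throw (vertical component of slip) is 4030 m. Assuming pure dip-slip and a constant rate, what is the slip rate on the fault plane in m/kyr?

0.102 m/kyr

dip-slip = throw / sin(dip) = 4030 m / sin(69°) = 4317 m
rate = 4317 m / 42.5 Ma = 0.000102 m/yr = 0.102 m/kyr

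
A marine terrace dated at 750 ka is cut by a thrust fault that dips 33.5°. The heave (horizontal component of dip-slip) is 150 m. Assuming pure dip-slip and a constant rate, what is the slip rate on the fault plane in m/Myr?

dip-slip = heave / cos(dip) = 150 m / cos(33.5°) = 179.9 m
rate = 179.9 m / 750 ka = 0.000240 m/yr = 240 m/Myr

240 m/Myr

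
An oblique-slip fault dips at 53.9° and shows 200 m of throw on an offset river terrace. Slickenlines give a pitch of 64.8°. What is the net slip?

dip-slip = throw / sin(dip) = 200 / sin(53.9°) = 247.5 m
net slip = dip-slip / sin(rake) = 247.5 / sin(64.8°) = 274 m

274 m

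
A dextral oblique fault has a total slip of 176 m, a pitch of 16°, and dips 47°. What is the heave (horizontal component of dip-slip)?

dip-slip = net slip × sin(rake) = 176 m × sin(16°) = 48.51 m
heave = dip-slip × cos(dip) = 48.51 × cos(47°) = 33.1 m

33.1 m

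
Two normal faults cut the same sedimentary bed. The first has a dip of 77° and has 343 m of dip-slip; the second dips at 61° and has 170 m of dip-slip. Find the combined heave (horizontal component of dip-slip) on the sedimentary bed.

160 m

heave_A = 343 × cos(77°) = 77.16 m
heave_B = 170 × cos(61°) = 82.42 m
total = 77.16 + 82.42 = 160 m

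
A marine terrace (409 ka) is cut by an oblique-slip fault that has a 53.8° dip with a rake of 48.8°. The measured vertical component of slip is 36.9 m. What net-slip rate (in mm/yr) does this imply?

dip-slip = throw / sin(dip) = 36.9 / sin(53.8°) = 45.73 m
net slip = dip-slip / sin(rake) = 45.73 / sin(48.8°) = 60.77 m
rate = 60.77 m / 409 ka = 0.000149 m/yr = 0.149 mm/yr

0.149 mm/yr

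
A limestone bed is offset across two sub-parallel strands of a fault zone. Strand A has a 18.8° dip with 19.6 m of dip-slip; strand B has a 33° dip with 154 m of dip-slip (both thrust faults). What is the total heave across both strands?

148 m

heave_A = 19.6 × cos(18.8°) = 18.55 m
heave_B = 154 × cos(33°) = 129.2 m
total = 18.55 + 129.2 = 148 m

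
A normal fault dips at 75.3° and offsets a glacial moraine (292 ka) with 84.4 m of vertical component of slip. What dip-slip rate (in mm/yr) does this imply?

0.299 mm/yr

dip-slip = throw / sin(dip) = 84.4 m / sin(75.3°) = 87.26 m
rate = 87.26 m / 292 ka = 0.000299 m/yr = 0.299 mm/yr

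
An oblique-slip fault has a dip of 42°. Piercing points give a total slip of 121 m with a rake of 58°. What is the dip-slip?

103 m

dip-slip = net slip × sin(rake) = 121 m × sin(58°) = 103 m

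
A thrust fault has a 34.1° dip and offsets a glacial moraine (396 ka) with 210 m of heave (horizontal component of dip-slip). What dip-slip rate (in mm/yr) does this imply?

dip-slip = heave / cos(dip) = 210 m / cos(34.1°) = 253.6 m
rate = 253.6 m / 396 ka = 0.000640 m/yr = 0.640 mm/yr

0.640 mm/yr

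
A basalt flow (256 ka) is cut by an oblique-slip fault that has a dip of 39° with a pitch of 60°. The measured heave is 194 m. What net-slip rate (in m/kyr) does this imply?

1.13 m/kyr

dip-slip = heave / cos(dip) = 194 / cos(39°) = 249.6 m
net slip = dip-slip / sin(rake) = 249.6 / sin(60°) = 288.2 m
rate = 288.2 m / 256 ka = 0.00113 m/yr = 1.13 m/kyr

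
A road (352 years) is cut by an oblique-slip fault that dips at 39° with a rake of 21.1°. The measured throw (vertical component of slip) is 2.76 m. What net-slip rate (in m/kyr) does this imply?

dip-slip = throw / sin(dip) = 2.76 / sin(39°) = 4.386 m
net slip = dip-slip / sin(rake) = 4.386 / sin(21.1°) = 12.18 m
rate = 12.18 m / 352 years = 0.0346 m/yr = 34.6 m/kyr

34.6 m/kyr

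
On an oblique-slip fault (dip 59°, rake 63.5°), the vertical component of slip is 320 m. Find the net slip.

417 m

dip-slip = throw / sin(dip) = 320 / sin(59°) = 373.3 m
net slip = dip-slip / sin(rake) = 373.3 / sin(63.5°) = 417 m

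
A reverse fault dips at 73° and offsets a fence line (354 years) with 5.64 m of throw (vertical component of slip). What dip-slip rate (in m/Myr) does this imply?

dip-slip = throw / sin(dip) = 5.64 m / sin(73°) = 5.898 m
rate = 5.898 m / 354 years = 0.0167 m/yr = 16700 m/Myr

16700 m/Myr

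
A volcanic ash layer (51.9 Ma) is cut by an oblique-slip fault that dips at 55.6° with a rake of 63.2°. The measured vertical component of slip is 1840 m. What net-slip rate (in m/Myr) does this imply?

48.1 m/Myr

dip-slip = throw / sin(dip) = 1840 / sin(55.6°) = 2230 m
net slip = dip-slip / sin(rake) = 2230 / sin(63.2°) = 2498 m
rate = 2498 m / 51.9 Ma = 0.0000481 m/yr = 48.1 m/Myr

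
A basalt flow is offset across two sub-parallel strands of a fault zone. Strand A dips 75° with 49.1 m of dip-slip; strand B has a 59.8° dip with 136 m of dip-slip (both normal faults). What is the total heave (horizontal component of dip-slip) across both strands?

heave_A = 49.1 × cos(75°) = 12.71 m
heave_B = 136 × cos(59.8°) = 68.41 m
total = 12.71 + 68.41 = 81.1 m

81.1 m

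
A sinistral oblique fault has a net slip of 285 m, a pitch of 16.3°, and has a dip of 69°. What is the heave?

28.7 m

dip-slip = net slip × sin(rake) = 285 m × sin(16.3°) = 79.99 m
heave = dip-slip × cos(dip) = 79.99 × cos(69°) = 28.7 m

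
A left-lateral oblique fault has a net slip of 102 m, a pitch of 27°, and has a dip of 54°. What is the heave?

dip-slip = net slip × sin(rake) = 102 m × sin(27°) = 46.31 m
heave = dip-slip × cos(dip) = 46.31 × cos(54°) = 27.2 m

27.2 m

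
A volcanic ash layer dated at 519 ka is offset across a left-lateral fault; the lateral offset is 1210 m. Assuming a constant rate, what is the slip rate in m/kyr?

rate = 1210 m / 519 ka = 0.00233 m/yr = 2.33 m/kyr

2.33 m/kyr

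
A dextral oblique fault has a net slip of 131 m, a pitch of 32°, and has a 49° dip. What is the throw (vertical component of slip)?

dip-slip = net slip × sin(rake) = 131 m × sin(32°) = 69.42 m
throw = dip-slip × sin(dip) = 69.42 × sin(49°) = 52.4 m

52.4 m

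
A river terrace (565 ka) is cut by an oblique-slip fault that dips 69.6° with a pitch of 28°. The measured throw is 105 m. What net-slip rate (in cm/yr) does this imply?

0.0422 cm/yr

dip-slip = throw / sin(dip) = 105 / sin(69.6°) = 112 m
net slip = dip-slip / sin(rake) = 112 / sin(28°) = 238.6 m
rate = 238.6 m / 565 ka = 0.000422 m/yr = 0.0422 cm/yr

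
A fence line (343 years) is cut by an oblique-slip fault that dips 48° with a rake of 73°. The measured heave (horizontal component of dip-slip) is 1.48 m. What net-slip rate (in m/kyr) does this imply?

dip-slip = heave / cos(dip) = 1.48 / cos(48°) = 2.212 m
net slip = dip-slip / sin(rake) = 2.212 / sin(73°) = 2.313 m
rate = 2.313 m / 343 years = 0.00674 m/yr = 6.74 m/kyr

6.74 m/kyr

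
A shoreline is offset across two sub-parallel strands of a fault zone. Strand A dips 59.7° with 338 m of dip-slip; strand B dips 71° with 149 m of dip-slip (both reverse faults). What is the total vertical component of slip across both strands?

throw_A = 338 × sin(59.7°) = 291.8 m
throw_B = 149 × sin(71°) = 140.9 m
total = 291.8 + 140.9 = 433 m

433 m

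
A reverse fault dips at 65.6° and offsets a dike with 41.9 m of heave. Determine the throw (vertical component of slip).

92.4 m

throw = heave × tan(dip) = 41.9 × tan(65.6°) = 92.4 m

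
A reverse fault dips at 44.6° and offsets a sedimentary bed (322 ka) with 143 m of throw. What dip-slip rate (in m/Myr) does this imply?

dip-slip = throw / sin(dip) = 143 m / sin(44.6°) = 203.7 m
rate = 203.7 m / 322 ka = 0.000632 m/yr = 632 m/Myr

632 m/Myr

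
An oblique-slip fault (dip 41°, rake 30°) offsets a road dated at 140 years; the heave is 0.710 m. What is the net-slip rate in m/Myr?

dip-slip = heave / cos(dip) = 0.710 / cos(41°) = 0.9408 m
net slip = dip-slip / sin(rake) = 0.9408 / sin(30°) = 1.882 m
rate = 1.882 m / 140 years = 0.0134 m/yr = 13400 m/Myr

13400 m/Myr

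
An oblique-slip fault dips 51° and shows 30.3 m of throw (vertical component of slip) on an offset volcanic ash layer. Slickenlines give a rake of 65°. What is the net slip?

43 m

dip-slip = throw / sin(dip) = 30.3 / sin(51°) = 38.99 m
net slip = dip-slip / sin(rake) = 38.99 / sin(65°) = 43 m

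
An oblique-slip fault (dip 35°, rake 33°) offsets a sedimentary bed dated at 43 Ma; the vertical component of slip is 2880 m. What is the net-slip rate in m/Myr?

214 m/Myr

dip-slip = throw / sin(dip) = 2880 / sin(35°) = 5021 m
net slip = dip-slip / sin(rake) = 5021 / sin(33°) = 9219 m
rate = 9219 m / 43 Ma = 0.000214 m/yr = 214 m/Myr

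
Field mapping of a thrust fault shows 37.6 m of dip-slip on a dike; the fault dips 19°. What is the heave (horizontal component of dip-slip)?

heave = dip-slip × cos(dip) = 37.6 m × cos(19°) = 35.6 m

35.6 m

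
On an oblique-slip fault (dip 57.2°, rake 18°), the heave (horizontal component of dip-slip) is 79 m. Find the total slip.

dip-slip = heave / cos(dip) = 79 / cos(57.2°) = 145.8 m
net slip = dip-slip / sin(rake) = 145.8 / sin(18°) = 472 m

472 m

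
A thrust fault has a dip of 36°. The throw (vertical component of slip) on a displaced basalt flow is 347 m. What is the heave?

478 m

heave = throw / tan(dip) = 347 / tan(36°) = 478 m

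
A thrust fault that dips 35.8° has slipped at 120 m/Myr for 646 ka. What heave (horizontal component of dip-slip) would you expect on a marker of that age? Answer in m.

62.9 m

dip-slip = rate × time = 120 m/Myr × 646 ka = 77.52 m
heave = dip-slip × cos(dip) = 77.52 × cos(35.8°) = 62.9 m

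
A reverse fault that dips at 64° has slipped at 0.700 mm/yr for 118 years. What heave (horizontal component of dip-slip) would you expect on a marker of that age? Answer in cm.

3.62 cm

dip-slip = rate × time = 0.700 mm/yr × 118 years = 0.08260 m
heave = dip-slip × cos(dip) = 0.08260 × cos(64°) = 0.0362 m = 3.62 cm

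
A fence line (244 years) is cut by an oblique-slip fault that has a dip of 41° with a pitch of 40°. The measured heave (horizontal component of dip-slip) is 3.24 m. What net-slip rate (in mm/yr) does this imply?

dip-slip = heave / cos(dip) = 3.24 / cos(41°) = 4.293 m
net slip = dip-slip / sin(rake) = 4.293 / sin(40°) = 6.679 m
rate = 6.679 m / 244 years = 0.0274 m/yr = 27.4 mm/yr

27.4 mm/yr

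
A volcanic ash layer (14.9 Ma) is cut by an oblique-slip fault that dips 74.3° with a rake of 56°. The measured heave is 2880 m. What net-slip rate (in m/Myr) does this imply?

862 m/Myr

dip-slip = heave / cos(dip) = 2880 / cos(74.3°) = 10640 m
net slip = dip-slip / sin(rake) = 10640 / sin(56°) = 12840 m
rate = 12840 m / 14.9 Ma = 0.000862 m/yr = 862 m/Myr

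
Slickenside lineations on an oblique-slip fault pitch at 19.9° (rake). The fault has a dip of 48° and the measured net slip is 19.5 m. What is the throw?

dip-slip = net slip × sin(rake) = 19.5 m × sin(19.9°) = 6.637 m
throw = dip-slip × sin(dip) = 6.637 × sin(48°) = 4.93 m

4.93 m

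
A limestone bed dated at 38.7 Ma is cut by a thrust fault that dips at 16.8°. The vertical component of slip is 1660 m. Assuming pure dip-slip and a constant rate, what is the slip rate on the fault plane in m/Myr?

dip-slip = throw / sin(dip) = 1660 m / sin(16.8°) = 5743 m
rate = 5743 m / 38.7 Ma = 0.000148 m/yr = 148 m/Myr

148 m/Myr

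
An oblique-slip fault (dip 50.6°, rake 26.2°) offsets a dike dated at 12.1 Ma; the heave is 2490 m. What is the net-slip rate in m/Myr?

734 m/Myr

dip-slip = heave / cos(dip) = 2490 / cos(50.6°) = 3923 m
net slip = dip-slip / sin(rake) = 3923 / sin(26.2°) = 8885 m
rate = 8885 m / 12.1 Ma = 0.000734 m/yr = 734 m/Myr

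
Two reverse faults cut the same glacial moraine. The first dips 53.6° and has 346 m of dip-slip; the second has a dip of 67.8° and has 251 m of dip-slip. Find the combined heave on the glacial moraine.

300 m

heave_A = 346 × cos(53.6°) = 205.3 m
heave_B = 251 × cos(67.8°) = 94.84 m
total = 205.3 + 94.84 = 300 m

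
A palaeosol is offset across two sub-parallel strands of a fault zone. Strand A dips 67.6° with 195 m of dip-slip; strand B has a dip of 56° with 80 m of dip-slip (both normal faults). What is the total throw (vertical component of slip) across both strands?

247 m

throw_A = 195 × sin(67.6°) = 180.3 m
throw_B = 80 × sin(56°) = 66.32 m
total = 180.3 + 66.32 = 247 m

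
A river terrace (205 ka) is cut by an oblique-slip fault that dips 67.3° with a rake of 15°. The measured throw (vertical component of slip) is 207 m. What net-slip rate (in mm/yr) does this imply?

4.23 mm/yr

dip-slip = throw / sin(dip) = 207 / sin(67.3°) = 224.4 m
net slip = dip-slip / sin(rake) = 224.4 / sin(15°) = 866.9 m
rate = 866.9 m / 205 ka = 0.00423 m/yr = 4.23 mm/yr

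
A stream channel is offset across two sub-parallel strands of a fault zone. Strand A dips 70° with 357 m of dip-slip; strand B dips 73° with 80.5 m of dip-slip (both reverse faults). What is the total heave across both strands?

heave_A = 357 × cos(70°) = 122.1 m
heave_B = 80.5 × cos(73°) = 23.54 m
total = 122.1 + 23.54 = 146 m

146 m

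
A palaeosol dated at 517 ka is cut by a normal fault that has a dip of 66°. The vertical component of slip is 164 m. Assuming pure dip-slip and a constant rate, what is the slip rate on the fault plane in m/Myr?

347 m/Myr

dip-slip = throw / sin(dip) = 164 m / sin(66°) = 179.5 m
rate = 179.5 m / 517 ka = 0.000347 m/yr = 347 m/Myr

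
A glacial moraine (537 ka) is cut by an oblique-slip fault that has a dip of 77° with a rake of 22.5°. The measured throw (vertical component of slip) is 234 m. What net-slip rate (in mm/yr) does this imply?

1.17 mm/yr

dip-slip = throw / sin(dip) = 234 / sin(77°) = 240.2 m
net slip = dip-slip / sin(rake) = 240.2 / sin(22.5°) = 627.6 m
rate = 627.6 m / 537 ka = 0.00117 m/yr = 1.17 mm/yr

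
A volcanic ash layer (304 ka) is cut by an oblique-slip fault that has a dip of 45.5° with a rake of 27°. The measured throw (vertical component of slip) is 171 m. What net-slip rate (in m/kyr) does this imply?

dip-slip = throw / sin(dip) = 171 / sin(45.5°) = 239.7 m
net slip = dip-slip / sin(rake) = 239.7 / sin(27°) = 528.1 m
rate = 528.1 m / 304 ka = 0.00174 m/yr = 1.74 m/kyr

1.74 m/kyr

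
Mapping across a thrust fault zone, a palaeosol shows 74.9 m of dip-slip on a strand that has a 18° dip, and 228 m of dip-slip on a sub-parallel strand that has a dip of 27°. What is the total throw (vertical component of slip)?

127 m

throw_A = 74.9 × sin(18°) = 23.15 m
throw_B = 228 × sin(27°) = 103.5 m
total = 23.15 + 103.5 = 127 m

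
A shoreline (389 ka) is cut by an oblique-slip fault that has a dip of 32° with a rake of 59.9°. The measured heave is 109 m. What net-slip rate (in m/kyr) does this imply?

0.382 m/kyr

dip-slip = heave / cos(dip) = 109 / cos(32°) = 128.5 m
net slip = dip-slip / sin(rake) = 128.5 / sin(59.9°) = 148.6 m
rate = 148.6 m / 389 ka = 0.000382 m/yr = 0.382 m/kyr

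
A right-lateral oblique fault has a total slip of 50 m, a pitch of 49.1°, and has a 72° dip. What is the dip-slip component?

dip-slip = net slip × sin(rake) = 50 m × sin(49.1°) = 37.8 m

37.8 m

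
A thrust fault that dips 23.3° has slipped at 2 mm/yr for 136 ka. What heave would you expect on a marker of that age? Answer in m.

dip-slip = rate × time = 2 mm/yr × 136 ka = 272 m
heave = dip-slip × cos(dip) = 272 × cos(23.3°) = 250 m

250 m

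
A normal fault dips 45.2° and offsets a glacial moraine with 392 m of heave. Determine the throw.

395 m

throw = heave × tan(dip) = 392 × tan(45.2°) = 395 m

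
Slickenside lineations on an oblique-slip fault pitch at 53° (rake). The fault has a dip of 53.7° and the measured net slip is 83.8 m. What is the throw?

dip-slip = net slip × sin(rake) = 83.8 m × sin(53°) = 66.93 m
throw = dip-slip × sin(dip) = 66.93 × sin(53.7°) = 53.9 m

53.9 m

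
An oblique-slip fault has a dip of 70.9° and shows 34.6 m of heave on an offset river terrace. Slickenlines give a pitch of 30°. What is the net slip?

211 m

dip-slip = heave / cos(dip) = 34.6 / cos(70.9°) = 105.7 m
net slip = dip-slip / sin(rake) = 105.7 / sin(30°) = 211 m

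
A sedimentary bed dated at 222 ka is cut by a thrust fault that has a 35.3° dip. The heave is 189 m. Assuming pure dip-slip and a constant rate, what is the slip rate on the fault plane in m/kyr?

dip-slip = heave / cos(dip) = 189 m / cos(35.3°) = 231.6 m
rate = 231.6 m / 222 ka = 0.00104 m/yr = 1.04 m/kyr

1.04 m/kyr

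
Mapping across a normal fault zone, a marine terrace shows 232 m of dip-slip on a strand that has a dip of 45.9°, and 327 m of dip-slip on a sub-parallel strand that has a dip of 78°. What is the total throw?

throw_A = 232 × sin(45.9°) = 166.6 m
throw_B = 327 × sin(78°) = 319.9 m
total = 166.6 + 319.9 = 486 m

486 m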